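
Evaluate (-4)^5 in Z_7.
(-4) ≡ 3 (mod 7). 5 = 4 + 1 (binary 101). Repeated squaring mod 7: 3^1 ≡ 3; 3^2 ≡ 3² = 9 ≡ 2; 3^4 ≡ 2² = 4 ≡ 4. Multiply: (-4)^5 ≡ 3^4 × 3^1 ≡ 4 × 3 (mod 7): 4 × 3 = 12 ≡ 5. So (-4)^5 ≡ 5 (mod 7).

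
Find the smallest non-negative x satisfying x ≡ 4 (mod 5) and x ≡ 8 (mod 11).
M = 5 × 11 = 55. M₁ = 11, y₁ ≡ 1 (mod 5). M₂ = 5, y₂ ≡ 9 (mod 11). x = 4×11×1 + 8×5×9 ≡ 19 (mod 55)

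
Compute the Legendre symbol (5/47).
(5/47) = 5^{23} mod 47 = -1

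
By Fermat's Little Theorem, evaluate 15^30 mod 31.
By Fermat's Little Theorem, 15^{30} ≡ 1 (mod 31) since 31 is prime and gcd(15, 31) = 1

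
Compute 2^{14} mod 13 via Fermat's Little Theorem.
4

By Fermat's Little Theorem, a^(p-1) ≡ 1 (mod p) for prime p and gcd(a, p) = 1
Here p = 13, so 2^12 ≡ 1 (mod 13)
We can reduce the exponent: 14 mod 12 = 2
So 2^14 ≡ 2^2 (mod 13)
Computing: 2^2 mod 13 = 4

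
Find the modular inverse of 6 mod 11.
6^(-1) ≡ 2 (mod 11). Verification: 6 × 2 = 12 ≡ 1 (mod 11)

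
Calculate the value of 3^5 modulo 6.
5 = 4 + 1 (binary 101). Repeated squaring mod 6: 3^1 ≡ 3; 3^2 ≡ 3² = 9 ≡ 3; 3^4 ≡ 3² = 9 ≡ 3. Multiply: 3^5 = 3^4 × 3^1 ≡ 3 × 3 (mod 6): 3 × 3 = 9 ≡ 3. So 3^5 ≡ 3 (mod 6).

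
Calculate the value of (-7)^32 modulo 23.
Using Fermat: (-7)^{22} ≡ 1 (mod 23). 32 ≡ 10 (mod 22). So (-7)^{32} ≡ (-7)^{10} ≡ 13 (mod 23)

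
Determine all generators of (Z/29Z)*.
Primitive roots mod 29: {2, 3, 8, 10, 11, 14, 15, 18, 19, 21, 26, 27}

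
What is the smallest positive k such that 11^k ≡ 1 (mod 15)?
Powers of 11 mod 15: 11^1≡11, 11^2≡1. Order = 2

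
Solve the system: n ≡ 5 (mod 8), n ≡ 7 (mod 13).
M = 8 × 13 = 104. M₁ = 13, y₁ ≡ 5 (mod 8). M₂ = 8, y₂ ≡ 5 (mod 13). n = 5×13×5 + 7×8×5 ≡ 85 (mod 104)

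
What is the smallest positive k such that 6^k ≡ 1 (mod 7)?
Powers of 6 mod 7: 6^1≡6, 6^2≡1. Order = 2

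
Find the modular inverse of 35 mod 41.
35^(-1) ≡ 34 (mod 41). Verification: 35 × 34 = 1190 ≡ 1 (mod 41)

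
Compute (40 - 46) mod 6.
0

(40 - 46) = -6
-6 mod 6 = 0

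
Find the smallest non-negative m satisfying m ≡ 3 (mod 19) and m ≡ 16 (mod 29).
M = 19 × 29 = 551. M₁ = 29, y₁ ≡ 2 (mod 19). M₂ = 19, y₂ ≡ 26 (mod 29). m = 3×29×2 + 16×19×26 ≡ 364 (mod 551)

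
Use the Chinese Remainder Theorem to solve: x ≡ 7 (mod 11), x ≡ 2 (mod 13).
106

Using the Chinese Remainder Theorem:
M = product of moduli = 143
For equation 1: M_1 = 13, 13 ≡ 2 (mod 11), inverse of 13 mod 11 is 6 (check: 2 × 6 = 12 ≡ 1 (mod 11))
For equation 2: M_2 = 11, 11 ≡ 11 (mod 13), inverse of 11 mod 13 is 6 (check: 11 × 6 = 66 ≡ 1 (mod 13))
Combine: x ≡ Σ r_i×M_i×(M_i⁻¹ mod m_i) = 7×13×6 + 2×11×6 = 546 + 132 = 678
678 mod 143 = 106
x ≡ 106 (mod 143)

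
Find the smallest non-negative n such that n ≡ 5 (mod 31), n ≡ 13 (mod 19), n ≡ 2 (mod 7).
2578

Using the Chinese Remainder Theorem:
M = product of moduli = 4123
For equation 1: M_1 = 133, 133 ≡ 9 (mod 31), inverse of 133 mod 31 is 7 (check: 9 × 7 = 63 ≡ 1 (mod 31))
For equation 2: M_2 = 217, 217 ≡ 8 (mod 19), inverse of 217 mod 19 is 12 (check: 8 × 12 = 96 ≡ 1 (mod 19))
For equation 3: M_3 = 589, 589 ≡ 1 (mod 7), inverse of 589 mod 7 is 1 (check: 1 × 1 = 1 ≡ 1 (mod 7))
Combine: n ≡ Σ r_i×M_i×(M_i⁻¹ mod m_i) = 5×133×7 + 13×217×12 + 2×589×1 = 4655 + 33852 + 1178 = 39685
39685 mod 4123 = 2578
n ≡ 2578 (mod 4123)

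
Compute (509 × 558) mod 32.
22

(509 × 558) = 284022
284022 mod 32 = 22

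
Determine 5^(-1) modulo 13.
5^(-1) ≡ 8 (mod 13). Verification: 5 × 8 = 40 ≡ 1 (mod 13)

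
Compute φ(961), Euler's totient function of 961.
930

Prime factorization: 961 = 31^2
Using the formula φ(n) = n × Π(1 - 1/p) for each prime factor p:
φ(961) = 961 × (1 - 1/31)
φ(961) = 930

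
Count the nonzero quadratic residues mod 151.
For prime 151, there are (p-1)/2 = (151-1)/2 = 75 quadratic residues (excluding 0).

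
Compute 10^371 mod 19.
Using Fermat: 10^{18} ≡ 1 (mod 19). 371 ≡ 11 (mod 18). So 10^{371} ≡ 10^{11} ≡ 14 (mod 19)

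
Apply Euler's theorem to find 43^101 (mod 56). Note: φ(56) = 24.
By Euler: 43^{24} ≡ 1 (mod 56) since gcd(43, 56) = 1. 101 = 4×24 + 5. So 43^{101} ≡ 43^{5} ≡ 43 (mod 56)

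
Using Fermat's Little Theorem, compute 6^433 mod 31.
By Fermat: 6^{30} ≡ 1 (mod 31). 433 ≡ 13 (mod 30). So 6^{433} ≡ 6^{13} ≡ 6 (mod 31)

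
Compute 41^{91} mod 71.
70

Using successive squaring:
Binary expansion of 91: 1011011
Powers of 41 mod 71 (each is the square of the previous):
  41^1 ≡ 41 (mod 71)
  41^2 ≡ 41² = 1681 ≡ 48 (mod 71)
  41^4 ≡ 48² = 2304 ≡ 32 (mod 71)
  41^8 ≡ 32² = 1024 ≡ 30 (mod 71)
  41^16 ≡ 30² = 900 ≡ 48 (mod 71)
  41^32 ≡ 48² = 2304 ≡ 32 (mod 71)
  41^64 ≡ 32² = 1024 ≡ 30 (mod 71)
91 = 64 + 16 + 8 + 2 + 1, so 41^91 = 41^64 × 41^16 × 41^8 × 41^2 × 41^1 ≡ 30 × 48 × 30 × 48 × 41 (mod 71)
Multiplying step by step:
  30 × 48 = 1440 ≡ 20 (mod 71)
  20 × 30 = 600 ≡ 32 (mod 71)
  32 × 48 = 1536 ≡ 45 (mod 71)
  45 × 41 = 1845 ≡ 70 (mod 71)
Result: 41^91 ≡ 70 (mod 71)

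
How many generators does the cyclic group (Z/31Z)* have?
8

The number of primitive roots modulo p is φ(p-1) = φ(30)
φ(30) = 8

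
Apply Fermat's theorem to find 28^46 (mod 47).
By Fermat's Little Theorem, 28^{46} ≡ 1 (mod 47) since 47 is prime and gcd(28, 47) = 1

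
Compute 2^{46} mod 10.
4

Using successive squaring:
Binary expansion of 46: 101110
Powers of 2 mod 10 (each is the square of the previous):
  2^1 ≡ 2 (mod 10)
  2^2 ≡ 2² = 4 ≡ 4 (mod 10)
  2^4 ≡ 4² = 16 ≡ 6 (mod 10)
  2^8 ≡ 6² = 36 ≡ 6 (mod 10)
  2^16 ≡ 6² = 36 ≡ 6 (mod 10)
  2^32 ≡ 6² = 36 ≡ 6 (mod 10)
46 = 32 + 8 + 4 + 2, so 2^46 = 2^32 × 2^8 × 2^4 × 2^2 ≡ 6 × 6 × 6 × 4 (mod 10)
Multiplying step by step:
  6 × 6 = 36 ≡ 6 (mod 10)
  6 × 6 = 36 ≡ 6 (mod 10)
  6 × 4 = 24 ≡ 4 (mod 10)
Result: 2^46 ≡ 4 (mod 10)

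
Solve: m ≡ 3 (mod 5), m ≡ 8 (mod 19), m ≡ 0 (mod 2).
M = 5 × 19 × 2 = 190. M₁ = 38, y₁ ≡ 2 (mod 5). M₂ = 10, y₂ ≡ 2 (mod 19). M₃ = 95, y₃ ≡ 1 (mod 2). m = 3×38×2 + 8×10×2 + 0×95×1 ≡ 8 (mod 190)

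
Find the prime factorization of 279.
3^2 × 31

Divide by primes starting from smallest:
279 ÷ 3 = 93
93 ÷ 3 = 31
31 ÷ 31 = 1

279 = 3^2 × 31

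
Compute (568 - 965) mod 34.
11

(568 - 965) = -397
-397 mod 34 = 11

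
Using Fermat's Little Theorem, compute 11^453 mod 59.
By Fermat: 11^{58} ≡ 1 (mod 59). 453 = 7×58 + 47. So 11^{453} ≡ 11^{47} ≡ 23 (mod 59)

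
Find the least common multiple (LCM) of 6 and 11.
66

First find GCD(6, 11) using the Euclidean algorithm:
6 = 0 × 11 + 6
11 = 1 × 6 + 5
6 = 1 × 5 + 1
5 = 5 × 1 + 0
GCD(6, 11) = 1

LCM formula: LCM(a, b) = (a × b) / GCD(a, b)
LCM(6, 11) = (6 × 11) / 1
LCM(6, 11) = 66 / 1
LCM(6, 11) = 66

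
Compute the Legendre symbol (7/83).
(7/83) = 7^{41} mod 83 = 1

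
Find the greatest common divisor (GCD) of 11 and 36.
1

Using the Euclidean algorithm:
11 = 0 × 36 + 11
36 = 3 × 11 + 3
11 = 3 × 3 + 2
3 = 1 × 2 + 1
2 = 2 × 1 + 0

GCD(11, 36) = 1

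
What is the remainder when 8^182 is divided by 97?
Using Fermat: 8^{96} ≡ 1 (mod 97). 182 ≡ 86 (mod 96). So 8^{182} ≡ 8^{86} ≡ 50 (mod 97)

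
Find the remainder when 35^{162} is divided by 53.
By Fermat: 35^{52} ≡ 1 (mod 53). 162 = 3×52 + 6. So 35^{162} ≡ 35^{6} ≡ 4 (mod 53)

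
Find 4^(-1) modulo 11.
3

Using Extended Euclidean Algorithm:
gcd(4, 11) = 1
Bezout coefficients: 4 × 3 + 11 × -1 = 1
So 4 × 3 ≡ 1 (mod 11)
The inverse is 3 mod 11 = 3
Verification: 4 × 3 = 12 = 1 × 11 + 1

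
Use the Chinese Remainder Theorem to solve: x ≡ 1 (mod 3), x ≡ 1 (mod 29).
M = 3 × 29 = 87. M₁ = 29, y₁ ≡ 2 (mod 3). M₂ = 3, y₂ ≡ 10 (mod 29). x = 1×29×2 + 1×3×10 ≡ 1 (mod 87)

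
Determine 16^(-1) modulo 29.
16^(-1) ≡ 20 (mod 29). Verification: 16 × 20 = 320 ≡ 1 (mod 29)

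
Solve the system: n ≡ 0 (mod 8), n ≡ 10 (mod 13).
M = 8 × 13 = 104. M₁ = 13, y₁ ≡ 5 (mod 8). M₂ = 8, y₂ ≡ 5 (mod 13). n = 0×13×5 + 10×8×5 ≡ 88 (mod 104)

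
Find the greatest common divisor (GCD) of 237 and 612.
3

Using the Euclidean algorithm:
237 = 0 × 612 + 237
612 = 2 × 237 + 138
237 = 1 × 138 + 99
138 = 1 × 99 + 39
99 = 2 × 39 + 21
39 = 1 × 21 + 18
21 = 1 × 18 + 3
18 = 6 × 3 + 0

GCD(237, 612) = 3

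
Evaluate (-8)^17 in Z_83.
Using repeated squaring. (-8) ≡ 75 (mod 83). 17 = 16 + 1 (binary 10001). Repeated squaring mod 83: 75^1 ≡ 75; 75^2 ≡ 75² = 5625 ≡ 64; 75^4 ≡ 64² = 4096 ≡ 29; 75^8 ≡ 29² = 841 ≡ 11; 75^16 ≡ 11² = 121 ≡ 38. Multiply: (-8)^17 ≡ 75^16 × 75^1 ≡ 38 × 75 (mod 83): 38 × 75 = 2850 ≡ 28. So (-8)^17 ≡ 28 (mod 83).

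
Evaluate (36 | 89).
(36/89) = 36^{44} mod 89 = 1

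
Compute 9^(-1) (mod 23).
9^(-1) ≡ 18 (mod 23). Verification: 9 × 18 = 162 ≡ 1 (mod 23)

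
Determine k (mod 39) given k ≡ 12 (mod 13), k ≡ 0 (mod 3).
12

Using the Chinese Remainder Theorem:
M = product of moduli = 39
For equation 1: M_1 = 3, 3 ≡ 3 (mod 13), inverse of 3 mod 13 is 9 (check: 3 × 9 = 27 ≡ 1 (mod 13))
For equation 2: M_2 = 13, 13 ≡ 1 (mod 3), inverse of 13 mod 3 is 1 (check: 1 × 1 = 1 ≡ 1 (mod 3))
Combine: k ≡ Σ r_i×M_i×(M_i⁻¹ mod m_i) = 12×3×9 + 0×13×1 = 324 + 0 = 324
324 mod 39 = 12
k ≡ 12 (mod 39)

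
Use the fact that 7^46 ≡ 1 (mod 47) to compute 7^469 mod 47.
By Fermat: 7^{46} ≡ 1 (mod 47). 469 ≡ 9 (mod 46). So 7^{469} ≡ 7^{9} ≡ 18 (mod 47)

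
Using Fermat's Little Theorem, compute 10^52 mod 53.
By Fermat's Little Theorem, 10^{52} ≡ 1 (mod 53) since 53 is prime and gcd(10, 53) = 1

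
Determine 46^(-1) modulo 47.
46^(-1) ≡ 46 (mod 47). Verification: 46 × 46 = 2116 ≡ 1 (mod 47)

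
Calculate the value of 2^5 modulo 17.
5 = 4 + 1 (binary 101). Repeated squaring mod 17: 2^1 ≡ 2; 2^2 ≡ 2² = 4 ≡ 4; 2^4 ≡ 4² = 16 ≡ 16. Multiply: 2^5 = 2^4 × 2^1 ≡ 16 × 2 (mod 17): 16 × 2 = 32 ≡ 15. So 2^5 ≡ 15 (mod 17).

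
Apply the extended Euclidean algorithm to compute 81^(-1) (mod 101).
Extended GCD: 81(5) + 101(-4) = 1. So 81^(-1) ≡ 5 ≡ 5 (mod 101). Verify: 81 × 5 = 405 ≡ 1 (mod 101)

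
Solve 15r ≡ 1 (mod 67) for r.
15^(-1) ≡ 9 (mod 67). Verification: 15 × 9 = 135 ≡ 1 (mod 67)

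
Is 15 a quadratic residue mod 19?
By Euler's criterion: 15^{9} ≡ 18 (mod 19). Since this equals -1 (≡ 18), 15 is not a QR.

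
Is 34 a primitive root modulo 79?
Yes

To verify, check if 34^(78/q) ≢ 1 (mod 79) for each prime divisor q of 78
Divisors of 78 = 78: [1, 2, 3, 6, 13, 26, 39, 78]
  34^(78/2) = 34^39 ≡ 78 (mod 79)
  34^(78/3) = 34^26 ≡ 23 (mod 79)
  34^(78/13) = 34^6 ≡ 22 (mod 79)
Conclusion: 34 is a primitive root modulo 79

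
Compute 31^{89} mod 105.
61

Using successive squaring:
Binary expansion of 89: 1011001
Powers of 31 mod 105 (each is the square of the previous):
  31^1 ≡ 31 (mod 105)
  31^2 ≡ 31² = 961 ≡ 16 (mod 105)
  31^4 ≡ 16² = 256 ≡ 46 (mod 105)
  31^8 ≡ 46² = 2116 ≡ 16 (mod 105)
  31^16 ≡ 16² = 256 ≡ 46 (mod 105)
  31^32 ≡ 46² = 2116 ≡ 16 (mod 105)
  31^64 ≡ 16² = 256 ≡ 46 (mod 105)
89 = 64 + 16 + 8 + 1, so 31^89 = 31^64 × 31^16 × 31^8 × 31^1 ≡ 46 × 46 × 16 × 31 (mod 105)
Multiplying step by step:
  46 × 46 = 2116 ≡ 16 (mod 105)
  16 × 16 = 256 ≡ 46 (mod 105)
  46 × 31 = 1426 ≡ 61 (mod 105)
Result: 31^89 ≡ 61 (mod 105)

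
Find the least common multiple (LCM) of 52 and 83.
4316

First find GCD(52, 83) using the Euclidean algorithm:
52 = 0 × 83 + 52
83 = 1 × 52 + 31
52 = 1 × 31 + 21
31 = 1 × 21 + 10
21 = 2 × 10 + 1
10 = 10 × 1 + 0
GCD(52, 83) = 1

LCM formula: LCM(a, b) = (a × b) / GCD(a, b)
LCM(52, 83) = (52 × 83) / 1
LCM(52, 83) = 4316 / 1
LCM(52, 83) = 4316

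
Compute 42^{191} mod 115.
43

Using successive squaring:
Binary expansion of 191: 10111111
Powers of 42 mod 115 (each is the square of the previous):
  42^1 ≡ 42 (mod 115)
  42^2 ≡ 42² = 1764 ≡ 39 (mod 115)
  42^4 ≡ 39² = 1521 ≡ 26 (mod 115)
  42^8 ≡ 26² = 676 ≡ 101 (mod 115)
  42^16 ≡ 101² = 10201 ≡ 81 (mod 115)
  42^32 ≡ 81² = 6561 ≡ 6 (mod 115)
  42^64 ≡ 6² = 36 ≡ 36 (mod 115)
  42^128 ≡ 36² = 1296 ≡ 31 (mod 115)
191 = 128 + 32 + 16 + 8 + 4 + 2 + 1, so 42^191 = 42^128 × 42^32 × 42^16 × 42^8 × 42^4 × 42^2 × 42^1 ≡ 31 × 6 × 81 × 101 × 26 × 39 × 42 (mod 115)
Multiplying step by step:
  31 × 6 = 186 ≡ 71 (mod 115)
  71 × 81 = 5751 ≡ 1 (mod 115)
  1 × 101 = 101 ≡ 101 (mod 115)
  101 × 26 = 2626 ≡ 96 (mod 115)
  96 × 39 = 3744 ≡ 64 (mod 115)
  64 × 42 = 2688 ≡ 43 (mod 115)
Result: 42^191 ≡ 43 (mod 115)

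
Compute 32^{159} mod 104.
8

Using successive squaring:
Binary expansion of 159: 10011111
Powers of 32 mod 104 (each is the square of the previous):
  32^1 ≡ 32 (mod 104)
  32^2 ≡ 32² = 1024 ≡ 88 (mod 104)
  32^4 ≡ 88² = 7744 ≡ 48 (mod 104)
  32^8 ≡ 48² = 2304 ≡ 16 (mod 104)
  32^16 ≡ 16² = 256 ≡ 48 (mod 104)
  32^32 ≡ 48² = 2304 ≡ 16 (mod 104)
  32^64 ≡ 16² = 256 ≡ 48 (mod 104)
  32^128 ≡ 48² = 2304 ≡ 16 (mod 104)
159 = 128 + 16 + 8 + 4 + 2 + 1, so 32^159 = 32^128 × 32^16 × 32^8 × 32^4 × 32^2 × 32^1 ≡ 16 × 48 × 16 × 48 × 88 × 32 (mod 104)
Multiplying step by step:
  16 × 48 = 768 ≡ 40 (mod 104)
  40 × 16 = 640 ≡ 16 (mod 104)
  16 × 48 = 768 ≡ 40 (mod 104)
  40 × 88 = 3520 ≡ 88 (mod 104)
  88 × 32 = 2816 ≡ 8 (mod 104)
Result: 32^159 ≡ 8 (mod 104)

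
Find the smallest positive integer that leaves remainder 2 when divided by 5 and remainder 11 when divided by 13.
M = 5 × 13 = 65. M₁ = 13, y₁ ≡ 2 (mod 5). M₂ = 5, y₂ ≡ 8 (mod 13). y = 2×13×2 + 11×5×8 ≡ 37 (mod 65). The smallest positive such number is 37.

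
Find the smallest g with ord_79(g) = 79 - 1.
p - 1 = 78 has prime divisors 2, 3, 13. h is a primitive root mod 79 iff h^(78/q) ≢ 1 (mod 79) for each such q.
h = 2: 2^39 ≡ 1, 2^26 ≡ 23, 2^6 ≡ 64 (mod 79); 2^39 ≡ 1, so not a primitive root.
h = 3: 3^39 ≡ 78, 3^26 ≡ 23, 3^6 ≡ 18 (mod 79); none is 1, so 3 has order 78 and is a primitive root.
The smallest primitive root mod 79 is g = 3.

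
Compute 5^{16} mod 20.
5

Using successive squaring:
Binary expansion of 16: 10000
Powers of 5 mod 20 (each is the square of the previous):
  5^1 ≡ 5 (mod 20)
  5^2 ≡ 5² = 25 ≡ 5 (mod 20)
  5^4 ≡ 5² = 25 ≡ 5 (mod 20)
  5^8 ≡ 5² = 25 ≡ 5 (mod 20)
  5^16 ≡ 5² = 25 ≡ 5 (mod 20)
16 is a power of 2, so 5^16 is the last square: ≡ 5 (mod 20)
Result: 5^16 ≡ 5 (mod 20)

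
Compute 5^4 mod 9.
4 = 4 (binary 100). Repeated squaring mod 9: 5^1 ≡ 5; 5^2 ≡ 5² = 25 ≡ 7; 5^4 ≡ 7² = 49 ≡ 4. So 5^4 ≡ 4 (mod 9).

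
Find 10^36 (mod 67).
Using repeated squaring. 36 = 32 + 4 (binary 100100). Repeated squaring mod 67: 10^1 ≡ 10; 10^2 ≡ 10² = 100 ≡ 33; 10^4 ≡ 33² = 1089 ≡ 17; 10^8 ≡ 17² = 289 ≡ 21; 10^16 ≡ 21² = 441 ≡ 39; 10^32 ≡ 39² = 1521 ≡ 47. Multiply: 10^36 = 10^32 × 10^4 ≡ 47 × 17 (mod 67): 47 × 17 = 799 ≡ 62. So 10^36 ≡ 62 (mod 67).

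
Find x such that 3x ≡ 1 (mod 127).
3^(-1) ≡ 85 (mod 127). Verification: 3 × 85 = 255 ≡ 1 (mod 127)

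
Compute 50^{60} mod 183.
1

Using successive squaring:
Binary expansion of 60: 111100
Powers of 50 mod 183 (each is the square of the previous):
  50^1 ≡ 50 (mod 183)
  50^2 ≡ 50² = 2500 ≡ 121 (mod 183)
  50^4 ≡ 121² = 14641 ≡ 1 (mod 183)
  50^8 ≡ 1² = 1 ≡ 1 (mod 183)
  50^16 ≡ 1² = 1 ≡ 1 (mod 183)
  50^32 ≡ 1² = 1 ≡ 1 (mod 183)
60 = 32 + 16 + 8 + 4, so 50^60 = 50^32 × 50^16 × 50^8 × 50^4 ≡ 1 × 1 × 1 × 1 (mod 183)
Multiplying step by step:
  1 × 1 = 1 ≡ 1 (mod 183)
  1 × 1 = 1 ≡ 1 (mod 183)
  1 × 1 = 1 ≡ 1 (mod 183)
Result: 50^60 ≡ 1 (mod 183)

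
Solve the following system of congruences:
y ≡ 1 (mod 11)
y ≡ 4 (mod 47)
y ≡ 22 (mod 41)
9780

Using the Chinese Remainder Theorem:
M = product of moduli = 21197
For equation 1: M_1 = 1927, 1927 ≡ 2 (mod 11), inverse of 1927 mod 11 is 6 (check: 2 × 6 = 12 ≡ 1 (mod 11))
For equation 2: M_2 = 451, 451 ≡ 28 (mod 47), inverse of 451 mod 47 is 42 (check: 28 × 42 = 1176 ≡ 1 (mod 47))
For equation 3: M_3 = 517, 517 ≡ 25 (mod 41), inverse of 517 mod 41 is 23 (check: 25 × 23 = 575 ≡ 1 (mod 41))
Combine: y ≡ Σ r_i×M_i×(M_i⁻¹ mod m_i) = 1×1927×6 + 4×451×42 + 22×517×23 = 11562 + 75768 + 261602 = 348932
348932 mod 21197 = 9780
y ≡ 9780 (mod 21197)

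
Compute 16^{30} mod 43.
41

Using successive squaring:
Binary expansion of 30: 11110
Powers of 16 mod 43 (each is the square of the previous):
  16^1 ≡ 16 (mod 43)
  16^2 ≡ 16² = 256 ≡ 41 (mod 43)
  16^4 ≡ 41² = 1681 ≡ 4 (mod 43)
  16^8 ≡ 4² = 16 ≡ 16 (mod 43)
  16^16 ≡ 16² = 256 ≡ 41 (mod 43)
30 = 16 + 8 + 4 + 2, so 16^30 = 16^16 × 16^8 × 16^4 × 16^2 ≡ 41 × 16 × 4 × 41 (mod 43)
Multiplying step by step:
  41 × 16 = 656 ≡ 11 (mod 43)
  11 × 4 = 44 ≡ 1 (mod 43)
  1 × 41 = 41 ≡ 41 (mod 43)
Result: 16^30 ≡ 41 (mod 43)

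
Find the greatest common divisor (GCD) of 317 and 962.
1

Using the Euclidean algorithm:
317 = 0 × 962 + 317
962 = 3 × 317 + 11
317 = 28 × 11 + 9
11 = 1 × 9 + 2
9 = 4 × 2 + 1
2 = 2 × 1 + 0

GCD(317, 962) = 1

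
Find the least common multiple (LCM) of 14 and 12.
84

First find GCD(14, 12) using the Euclidean algorithm:
14 = 1 × 12 + 2
12 = 6 × 2 + 0
GCD(14, 12) = 2

LCM formula: LCM(a, b) = (a × b) / GCD(a, b)
LCM(14, 12) = (14 × 12) / 2
LCM(14, 12) = 168 / 2
LCM(14, 12) = 84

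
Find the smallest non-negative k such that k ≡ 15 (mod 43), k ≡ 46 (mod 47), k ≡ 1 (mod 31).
187

Using the Chinese Remainder Theorem:
M = product of moduli = 62651
For equation 1: M_1 = 1457, 1457 ≡ 38 (mod 43), inverse of 1457 mod 43 is 17 (check: 38 × 17 = 646 ≡ 1 (mod 43))
For equation 2: M_2 = 1333, 1333 ≡ 17 (mod 47), inverse of 1333 mod 47 is 36 (check: 17 × 36 = 612 ≡ 1 (mod 47))
For equation 3: M_3 = 2021, 2021 ≡ 6 (mod 31), inverse of 2021 mod 31 is 26 (check: 6 × 26 = 156 ≡ 1 (mod 31))
Combine: k ≡ Σ r_i×M_i×(M_i⁻¹ mod m_i) = 15×1457×17 + 46×1333×36 + 1×2021×26 = 371535 + 2207448 + 52546 = 2631529
2631529 mod 62651 = 187
k ≡ 187 (mod 62651)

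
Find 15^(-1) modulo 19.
14

Using Extended Euclidean Algorithm:
gcd(15, 19) = 1
Bezout coefficients: 15 × -5 + 19 × 4 = 1
So 15 × -5 ≡ 1 (mod 19)
The inverse is -5 mod 19 = 14
Verification: 15 × 14 = 210 = 11 × 19 + 1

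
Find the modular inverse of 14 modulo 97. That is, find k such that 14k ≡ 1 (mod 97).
7

Using Extended Euclidean Algorithm:
gcd(14, 97) = 1
Bezout coefficients: 14 × 7 + 97 × -1 = 1
So 14 × 7 ≡ 1 (mod 97)
The inverse is 7 mod 97 = 7
Verification: 14 × 7 = 98 = 1 × 97 + 1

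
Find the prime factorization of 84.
2^2 × 3 × 7

Divide by primes starting from smallest:
84 ÷ 2 = 42
42 ÷ 2 = 21
21 ÷ 3 = 7
7 ÷ 7 = 1

84 = 2^2 × 3 × 7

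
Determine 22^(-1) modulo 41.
22^(-1) ≡ 28 (mod 41). Verification: 22 × 28 = 616 ≡ 1 (mod 41)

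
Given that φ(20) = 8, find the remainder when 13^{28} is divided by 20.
By Euler: 13^{8} ≡ 1 (mod 20) since gcd(13, 20) = 1. 28 = 3×8 + 4. So 13^{28} ≡ 13^{4} ≡ 1 (mod 20)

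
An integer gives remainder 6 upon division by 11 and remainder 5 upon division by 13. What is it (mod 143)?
M = 11 × 13 = 143. M₁ = 13, y₁ ≡ 6 (mod 11). M₂ = 11, y₂ ≡ 6 (mod 13). m = 6×13×6 + 5×11×6 ≡ 83 (mod 143). The smallest positive such number is 83.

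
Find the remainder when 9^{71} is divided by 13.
By Fermat: 9^{12} ≡ 1 (mod 13). 71 = 5×12 + 11. So 9^{71} ≡ 9^{11} ≡ 3 (mod 13)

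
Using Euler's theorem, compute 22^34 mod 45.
By Euler: 22^{24} ≡ 1 (mod 45) since gcd(22, 45) = 1. 34 = 1×24 + 10. So 22^{34} ≡ 22^{10} ≡ 4 (mod 45)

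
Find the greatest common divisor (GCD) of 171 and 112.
1

Using the Euclidean algorithm:
171 = 1 × 112 + 59
112 = 1 × 59 + 53
59 = 1 × 53 + 6
53 = 8 × 6 + 5
6 = 1 × 5 + 1
5 = 5 × 1 + 0

GCD(171, 112) = 1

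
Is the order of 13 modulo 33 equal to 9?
No, the actual order is 10, not 9.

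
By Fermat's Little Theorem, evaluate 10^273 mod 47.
By Fermat: 10^{46} ≡ 1 (mod 47). 273 = 5×46 + 43. So 10^{273} ≡ 10^{43} ≡ 29 (mod 47)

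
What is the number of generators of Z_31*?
Number of primitive roots mod 31 = φ(30) = 8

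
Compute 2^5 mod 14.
5 = 4 + 1 (binary 101). Repeated squaring mod 14: 2^1 ≡ 2; 2^2 ≡ 2² = 4 ≡ 4; 2^4 ≡ 4² = 16 ≡ 2. Multiply: 2^5 = 2^4 × 2^1 ≡ 2 × 2 (mod 14): 2 × 2 = 4 ≡ 4. So 2^5 ≡ 4 (mod 14).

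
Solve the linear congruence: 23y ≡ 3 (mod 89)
4

Since gcd(23, 89) = 1 divides 3, a solution exists.
Multiply both sides by the inverse of 23 mod 89:
  23^(-1) mod 89 = 31
  x ≡ 31 × 3 ≡ 93 ≡ 4 (mod 89)
Verification: 23 × 4 = 92 = 1 × 89 + 3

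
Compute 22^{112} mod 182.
22

Using successive squaring:
Binary expansion of 112: 1110000
Powers of 22 mod 182 (each is the square of the previous):
  22^1 ≡ 22 (mod 182)
  22^2 ≡ 22² = 484 ≡ 120 (mod 182)
  22^4 ≡ 120² = 14400 ≡ 22 (mod 182)
  22^8 ≡ 22² = 484 ≡ 120 (mod 182)
  22^16 ≡ 120² = 14400 ≡ 22 (mod 182)
  22^32 ≡ 22² = 484 ≡ 120 (mod 182)
  22^64 ≡ 120² = 14400 ≡ 22 (mod 182)
112 = 64 + 32 + 16, so 22^112 = 22^64 × 22^32 × 22^16 ≡ 22 × 120 × 22 (mod 182)
Multiplying step by step:
  22 × 120 = 2640 ≡ 92 (mod 182)
  92 × 22 = 2024 ≡ 22 (mod 182)
Result: 22^112 ≡ 22 (mod 182)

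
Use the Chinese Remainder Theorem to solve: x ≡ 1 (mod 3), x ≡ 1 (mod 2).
M = 3 × 2 = 6. M₁ = 2, y₁ ≡ 2 (mod 3). M₂ = 3, y₂ ≡ 1 (mod 2). x = 1×2×2 + 1×3×1 ≡ 1 (mod 6)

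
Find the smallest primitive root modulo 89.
3

A primitive root g modulo p has order p-1 = 88
Prime divisors of 88: [2, 11]
g is a primitive root iff g^(88/q) ≢ 1 (mod 89) for each prime divisor q
Testing small values:
  g = 2: 2^44 ≡ 1, 2^8 ≡ 78 (mod 89) → 2^44 ≡ 1, not primitive root
  g = 3: 3^44 ≡ 88, 3^8 ≡ 64 (mod 89) → none is 1, primitive root!
The smallest primitive root is 3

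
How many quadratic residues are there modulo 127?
For prime 127, there are (p-1)/2 = (127-1)/2 = 63 quadratic residues (excluding 0).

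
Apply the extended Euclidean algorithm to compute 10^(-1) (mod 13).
Extended GCD: 10(4) + 13(-3) = 1. So 10^(-1) ≡ 4 ≡ 4 (mod 13). Verify: 10 × 4 = 40 ≡ 1 (mod 13)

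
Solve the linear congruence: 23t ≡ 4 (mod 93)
77

Since gcd(23, 93) = 1 divides 4, a solution exists.
Multiply both sides by the inverse of 23 mod 93:
  23^(-1) mod 93 = 89
  x ≡ 89 × 4 ≡ 356 ≡ 77 (mod 93)
Verification: 23 × 77 = 1771 = 19 × 93 + 4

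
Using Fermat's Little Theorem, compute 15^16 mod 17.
By Fermat's Little Theorem, 15^{16} ≡ 1 (mod 17) since 17 is prime and gcd(15, 17) = 1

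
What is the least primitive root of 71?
7

A primitive root g modulo p has order p-1 = 70
Prime divisors of 70: [2, 5, 7]
g is a primitive root iff g^(70/q) ≢ 1 (mod 71) for each prime divisor q
Testing small values:
  g = 2: 2^35 ≡ 1, 2^14 ≡ 54, 2^10 ≡ 30 (mod 71) → 2^35 ≡ 1, not primitive root
  g = 3: 3^35 ≡ 1, 3^14 ≡ 54, 3^10 ≡ 48 (mod 71) → 3^35 ≡ 1, not primitive root
  g = 4: 4^35 ≡ 1, 4^14 ≡ 5, 4^10 ≡ 48 (mod 71) → 4^35 ≡ 1, not primitive root
  g = 5: 5^35 ≡ 1, 5^14 ≡ 57, 5^10 ≡ 1 (mod 71) → 5^35 ≡ 1, not primitive root
  g = 6: 6^35 ≡ 1, 6^14 ≡ 5, 6^10 ≡ 20 (mod 71) → 6^35 ≡ 1, not primitive root
  g = 7: 7^35 ≡ 70, 7^14 ≡ 54, 7^10 ≡ 45 (mod 71) → none is 1, primitive root!
The smallest primitive root is 7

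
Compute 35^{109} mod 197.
139

Using successive squaring:
Binary expansion of 109: 1101101
Powers of 35 mod 197 (each is the square of the previous):
  35^1 ≡ 35 (mod 197)
  35^2 ≡ 35² = 1225 ≡ 43 (mod 197)
  35^4 ≡ 43² = 1849 ≡ 76 (mod 197)
  35^8 ≡ 76² = 5776 ≡ 63 (mod 197)
  35^16 ≡ 63² = 3969 ≡ 29 (mod 197)
  35^32 ≡ 29² = 841 ≡ 53 (mod 197)
  35^64 ≡ 53² = 2809 ≡ 51 (mod 197)
109 = 64 + 32 + 8 + 4 + 1, so 35^109 = 35^64 × 35^32 × 35^8 × 35^4 × 35^1 ≡ 51 × 53 × 63 × 76 × 35 (mod 197)
Multiplying step by step:
  51 × 53 = 2703 ≡ 142 (mod 197)
  142 × 63 = 8946 ≡ 81 (mod 197)
  81 × 76 = 6156 ≡ 49 (mod 197)
  49 × 35 = 1715 ≡ 139 (mod 197)
Result: 35^109 ≡ 139 (mod 197)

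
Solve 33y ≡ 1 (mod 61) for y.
37

Using Extended Euclidean Algorithm:
gcd(33, 61) = 1
Bezout coefficients: 33 × -24 + 61 × 13 = 1
So 33 × -24 ≡ 1 (mod 61)
The inverse is -24 mod 61 = 37
Verification: 33 × 37 = 1221 = 20 × 61 + 1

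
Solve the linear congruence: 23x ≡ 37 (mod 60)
59

Since gcd(23, 60) = 1 divides 37, a solution exists.
Multiply both sides by the inverse of 23 mod 60:
  23^(-1) mod 60 = 47
  x ≡ 47 × 37 ≡ 1739 ≡ 59 (mod 60)
Verification: 23 × 59 = 1357 = 22 × 60 + 37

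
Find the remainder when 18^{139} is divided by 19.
By Fermat: 18^{18} ≡ 1 (mod 19). 139 = 7×18 + 13. So 18^{139} ≡ 18^{13} ≡ 18 (mod 19)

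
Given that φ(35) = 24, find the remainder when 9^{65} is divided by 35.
By Euler: 9^{24} ≡ 1 (mod 35) since gcd(9, 35) = 1. 65 = 2×24 + 17. So 9^{65} ≡ 9^{17} ≡ 4 (mod 35)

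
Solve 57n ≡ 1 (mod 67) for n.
20

Using Extended Euclidean Algorithm:
gcd(57, 67) = 1
Bezout coefficients: 57 × 20 + 67 × -17 = 1
So 57 × 20 ≡ 1 (mod 67)
The inverse is 20 mod 67 = 20
Verification: 57 × 20 = 1140 = 17 × 67 + 1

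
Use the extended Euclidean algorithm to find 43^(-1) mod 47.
Extended GCD: 43(-12) + 47(11) = 1. So 43^(-1) ≡ 35 ≡ 35 (mod 47). Verify: 43 × 35 = 1505 ≡ 1 (mod 47)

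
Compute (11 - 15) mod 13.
9

(11 - 15) = -4
-4 mod 13 = 9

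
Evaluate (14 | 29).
(14/29) = 14^{14} mod 29 = -1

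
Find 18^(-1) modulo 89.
5

Using Extended Euclidean Algorithm:
gcd(18, 89) = 1
Bezout coefficients: 18 × 5 + 89 × -1 = 1
So 18 × 5 ≡ 1 (mod 89)
The inverse is 5 mod 89 = 5
Verification: 18 × 5 = 90 = 1 × 89 + 1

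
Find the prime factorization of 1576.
2^3 × 197

Divide by primes starting from smallest:
1576 ÷ 2 = 788
788 ÷ 2 = 394
394 ÷ 2 = 197
197 ÷ 197 = 1

1576 = 2^3 × 197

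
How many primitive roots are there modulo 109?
Number of primitive roots mod 109 = φ(108) = 36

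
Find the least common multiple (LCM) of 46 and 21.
966

First find GCD(46, 21) using the Euclidean algorithm:
46 = 2 × 21 + 4
21 = 5 × 4 + 1
4 = 4 × 1 + 0
GCD(46, 21) = 1

LCM formula: LCM(a, b) = (a × b) / GCD(a, b)
LCM(46, 21) = (46 × 21) / 1
LCM(46, 21) = 966 / 1
LCM(46, 21) = 966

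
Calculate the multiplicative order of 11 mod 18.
Powers of 11 mod 18: 11^1≡11, 11^2≡13, 11^3≡17, 11^4≡7, 11^5≡5, 11^6≡1. Order = 6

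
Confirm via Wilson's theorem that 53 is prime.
(52)! mod 53 = 52. Since this equals -1 (mod 53), Wilson confirms 53 is prime.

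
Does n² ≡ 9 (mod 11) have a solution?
By Euler's criterion: 9^{5} ≡ 1 (mod 11). Since this equals 1, 9 is a QR.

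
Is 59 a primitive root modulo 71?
Yes

To verify, check if 59^(70/q) ≢ 1 (mod 71) for each prime divisor q of 70
Divisors of 70 = 70: [1, 2, 5, 7, 10, 14, 35, 70]
  59^(70/2) = 59^35 ≡ 70 (mod 71)
  59^(70/5) = 59^14 ≡ 57 (mod 71)
  59^(70/7) = 59^10 ≡ 32 (mod 71)
Conclusion: 59 is a primitive root modulo 71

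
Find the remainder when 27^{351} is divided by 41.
By Fermat: 27^{40} ≡ 1 (mod 41). 351 = 8×40 + 31. So 27^{351} ≡ 27^{31} ≡ 38 (mod 41)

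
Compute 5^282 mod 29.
Using Fermat: 5^{28} ≡ 1 (mod 29). 282 ≡ 2 (mod 28). So 5^{282} ≡ 5^{2} ≡ 25 (mod 29)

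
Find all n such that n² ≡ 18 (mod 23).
The square roots of 18 mod 23 are 8 and 15. Verify: 8² = 64 ≡ 18 (mod 23)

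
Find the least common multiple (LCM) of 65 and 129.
8385

First find GCD(65, 129) using the Euclidean algorithm:
65 = 0 × 129 + 65
129 = 1 × 65 + 64
65 = 1 × 64 + 1
64 = 64 × 1 + 0
GCD(65, 129) = 1

LCM formula: LCM(a, b) = (a × b) / GCD(a, b)
LCM(65, 129) = (65 × 129) / 1
LCM(65, 129) = 8385 / 1
LCM(65, 129) = 8385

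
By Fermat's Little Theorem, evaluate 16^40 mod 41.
By Fermat's Little Theorem, 16^{40} ≡ 1 (mod 41) since 41 is prime and gcd(16, 41) = 1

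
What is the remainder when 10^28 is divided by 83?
Using repeated squaring. 28 = 16 + 8 + 4 (binary 11100). Repeated squaring mod 83: 10^1 ≡ 10; 10^2 ≡ 10² = 100 ≡ 17; 10^4 ≡ 17² = 289 ≡ 40; 10^8 ≡ 40² = 1600 ≡ 23; 10^16 ≡ 23² = 529 ≡ 31. Multiply: 10^28 = 10^16 × 10^8 × 10^4 ≡ 31 × 23 × 40 (mod 83): 31 × 23 = 713 ≡ 49; 49 × 40 = 1960 ≡ 51. So 10^28 ≡ 51 (mod 83).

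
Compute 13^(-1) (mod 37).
13^(-1) ≡ 20 (mod 37). Verification: 13 × 20 = 260 ≡ 1 (mod 37)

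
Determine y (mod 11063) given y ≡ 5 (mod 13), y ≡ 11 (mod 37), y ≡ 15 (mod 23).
9261

Using the Chinese Remainder Theorem:
M = product of moduli = 11063
For equation 1: M_1 = 851, 851 ≡ 6 (mod 13), inverse of 851 mod 13 is 11 (check: 6 × 11 = 66 ≡ 1 (mod 13))
For equation 2: M_2 = 299, 299 ≡ 3 (mod 37), inverse of 299 mod 37 is 25 (check: 3 × 25 = 75 ≡ 1 (mod 37))
For equation 3: M_3 = 481, 481 ≡ 21 (mod 23), inverse of 481 mod 23 is 11 (check: 21 × 11 = 231 ≡ 1 (mod 23))
Combine: y ≡ Σ r_i×M_i×(M_i⁻¹ mod m_i) = 5×851×11 + 11×299×25 + 15×481×11 = 46805 + 82225 + 79365 = 208395
208395 mod 11063 = 9261
y ≡ 9261 (mod 11063)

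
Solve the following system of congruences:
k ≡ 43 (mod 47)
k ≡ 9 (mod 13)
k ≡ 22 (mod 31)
2440

Using the Chinese Remainder Theorem:
M = product of moduli = 18941
For equation 1: M_1 = 403, 403 ≡ 27 (mod 47), inverse of 403 mod 47 is 7 (check: 27 × 7 = 189 ≡ 1 (mod 47))
For equation 2: M_2 = 1457, 1457 ≡ 1 (mod 13), inverse of 1457 mod 13 is 1 (check: 1 × 1 = 1 ≡ 1 (mod 13))
For equation 3: M_3 = 611, 611 ≡ 22 (mod 31), inverse of 611 mod 31 is 24 (check: 22 × 24 = 528 ≡ 1 (mod 31))
Combine: k ≡ Σ r_i×M_i×(M_i⁻¹ mod m_i) = 43×403×7 + 9×1457×1 + 22×611×24 = 121303 + 13113 + 322608 = 457024
457024 mod 18941 = 2440
k ≡ 2440 (mod 18941)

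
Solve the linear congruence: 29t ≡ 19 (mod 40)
31

Since gcd(29, 40) = 1 divides 19, a solution exists.
Multiply both sides by the inverse of 29 mod 40:
  29^(-1) mod 40 = 29
  x ≡ 29 × 19 ≡ 551 ≡ 31 (mod 40)
Verification: 29 × 31 = 899 = 22 × 40 + 19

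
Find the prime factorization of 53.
53

Divide by primes starting from smallest:
53 ÷ 53 = 1

53 = 53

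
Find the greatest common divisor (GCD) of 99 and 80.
1

Using the Euclidean algorithm:
99 = 1 × 80 + 19
80 = 4 × 19 + 4
19 = 4 × 4 + 3
4 = 1 × 3 + 1
3 = 3 × 1 + 0

GCD(99, 80) = 1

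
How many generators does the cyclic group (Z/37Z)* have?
12

The number of primitive roots modulo p is φ(p-1) = φ(36)
φ(36) = 12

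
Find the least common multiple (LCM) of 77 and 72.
5544

First find GCD(77, 72) using the Euclidean algorithm:
77 = 1 × 72 + 5
72 = 14 × 5 + 2
5 = 2 × 2 + 1
2 = 2 × 1 + 0
GCD(77, 72) = 1

LCM formula: LCM(a, b) = (a × b) / GCD(a, b)
LCM(77, 72) = (77 × 72) / 1
LCM(77, 72) = 5544 / 1
LCM(77, 72) = 5544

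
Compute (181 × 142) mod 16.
6

(181 × 142) = 25702
25702 mod 16 = 6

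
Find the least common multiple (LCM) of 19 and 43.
817

First find GCD(19, 43) using the Euclidean algorithm:
19 = 0 × 43 + 19
43 = 2 × 19 + 5
19 = 3 × 5 + 4
5 = 1 × 4 + 1
4 = 4 × 1 + 0
GCD(19, 43) = 1

LCM formula: LCM(a, b) = (a × b) / GCD(a, b)
LCM(19, 43) = (19 × 43) / 1
LCM(19, 43) = 817 / 1
LCM(19, 43) = 817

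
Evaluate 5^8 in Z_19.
8 = 8 (binary 1000). Repeated squaring mod 19: 5^1 ≡ 5; 5^2 ≡ 5² = 25 ≡ 6; 5^4 ≡ 6² = 36 ≡ 17; 5^8 ≡ 17² = 289 ≡ 4. So 5^8 ≡ 4 (mod 19).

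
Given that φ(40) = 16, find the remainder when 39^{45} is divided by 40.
By Euler: 39^{16} ≡ 1 (mod 40) since gcd(39, 40) = 1. 45 = 2×16 + 13. So 39^{45} ≡ 39^{13} ≡ 39 (mod 40)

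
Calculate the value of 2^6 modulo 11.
6 = 4 + 2 (binary 110). Repeated squaring mod 11: 2^1 ≡ 2; 2^2 ≡ 2² = 4 ≡ 4; 2^4 ≡ 4² = 16 ≡ 5. Multiply: 2^6 = 2^4 × 2^2 ≡ 5 × 4 (mod 11): 5 × 4 = 20 ≡ 9. So 2^6 ≡ 9 (mod 11).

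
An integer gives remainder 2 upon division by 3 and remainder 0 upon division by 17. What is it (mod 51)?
M = 3 × 17 = 51. M₁ = 17, y₁ ≡ 2 (mod 3). M₂ = 3, y₂ ≡ 6 (mod 17). m = 2×17×2 + 0×3×6 ≡ 17 (mod 51). The smallest positive such number is 17.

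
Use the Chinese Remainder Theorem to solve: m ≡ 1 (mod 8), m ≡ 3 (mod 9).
M = 8 × 9 = 72. M₁ = 9, y₁ ≡ 1 (mod 8). M₂ = 8, y₂ ≡ 8 (mod 9). m = 1×9×1 + 3×8×8 ≡ 57 (mod 72)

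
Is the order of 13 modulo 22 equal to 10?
Yes, ord_22(13) = 10.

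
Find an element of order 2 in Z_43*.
42 has order 2 mod 43 since 42^{2} ≡ 1 (mod 43) and no smaller power works.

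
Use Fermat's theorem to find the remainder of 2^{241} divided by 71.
40

By Fermat's Little Theorem, a^(p-1) ≡ 1 (mod p) for prime p and gcd(a, p) = 1
Here p = 71, so 2^70 ≡ 1 (mod 71)
We can reduce the exponent: 241 mod 70 = 31
So 2^241 ≡ 2^31 (mod 71)
Computing: 2^31 mod 71 = 40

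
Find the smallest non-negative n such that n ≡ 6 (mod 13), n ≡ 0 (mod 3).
6

Using the Chinese Remainder Theorem:
M = product of moduli = 39
For equation 1: M_1 = 3, 3 ≡ 3 (mod 13), inverse of 3 mod 13 is 9 (check: 3 × 9 = 27 ≡ 1 (mod 13))
For equation 2: M_2 = 13, 13 ≡ 1 (mod 3), inverse of 13 mod 3 is 1 (check: 1 × 1 = 1 ≡ 1 (mod 3))
Combine: n ≡ Σ r_i×M_i×(M_i⁻¹ mod m_i) = 6×3×9 + 0×13×1 = 162 + 0 = 162
162 mod 39 = 6
n ≡ 6 (mod 39)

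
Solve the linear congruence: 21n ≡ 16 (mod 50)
46

Since gcd(21, 50) = 1 divides 16, a solution exists.
Multiply both sides by the inverse of 21 mod 50:
  21^(-1) mod 50 = 31
  x ≡ 31 × 16 ≡ 496 ≡ 46 (mod 50)
Verification: 21 × 46 = 966 = 19 × 50 + 16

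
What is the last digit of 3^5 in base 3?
3 ≡ 0 (mod 3). 5 = 4 + 1 (binary 101). Repeated squaring mod 3: 0^1 ≡ 0; 0^2 ≡ 0² = 0 ≡ 0; 0^4 ≡ 0² = 0 ≡ 0. Multiply: 3^5 ≡ 0^4 × 0^1 ≡ 0 × 0 (mod 3): 0 × 0 = 0 ≡ 0. So 3^5 ≡ 0 (mod 3).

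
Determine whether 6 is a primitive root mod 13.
p - 1 = 12 has prime divisors 2, 3. Check 6^(12/q) mod 13 for each: 6^(12/2) = 6^6 ≡ 12, 6^(12/3) = 6^4 ≡ 9 (mod 13). None of these is 1, so 6 has order 12 = φ(13), so it is a primitive root mod 13.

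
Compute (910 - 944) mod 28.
22

(910 - 944) = -34
-34 mod 28 = 22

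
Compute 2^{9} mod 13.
5

Using successive squaring:
Binary expansion of 9: 1001
Powers of 2 mod 13 (each is the square of the previous):
  2^1 ≡ 2 (mod 13)
  2^2 ≡ 2² = 4 ≡ 4 (mod 13)
  2^4 ≡ 4² = 16 ≡ 3 (mod 13)
  2^8 ≡ 3² = 9 ≡ 9 (mod 13)
9 = 8 + 1, so 2^9 = 2^8 × 2^1 ≡ 9 × 2 (mod 13)
Multiplying step by step:
  9 × 2 = 18 ≡ 5 (mod 13)
Result: 2^9 ≡ 5 (mod 13)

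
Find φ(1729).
1296

Prime factorization: 1729 = 7 × 13 × 19
Using the formula φ(n) = n × Π(1 - 1/p) for each prime factor p:
φ(1729) = 1729 × (1 - 1/7) × (1 - 1/13) × (1 - 1/19)
φ(1729) = 1296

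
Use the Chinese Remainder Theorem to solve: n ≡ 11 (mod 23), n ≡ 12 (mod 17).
80

Using the Chinese Remainder Theorem:
M = product of moduli = 391
For equation 1: M_1 = 17, 17 ≡ 17 (mod 23), inverse of 17 mod 23 is 19 (check: 17 × 19 = 323 ≡ 1 (mod 23))
For equation 2: M_2 = 23, 23 ≡ 6 (mod 17), inverse of 23 mod 17 is 3 (check: 6 × 3 = 18 ≡ 1 (mod 17))
Combine: n ≡ Σ r_i×M_i×(M_i⁻¹ mod m_i) = 11×17×19 + 12×23×3 = 3553 + 828 = 4381
4381 mod 391 = 80
n ≡ 80 (mod 391)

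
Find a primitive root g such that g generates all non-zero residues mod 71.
p - 1 = 70 has prime divisors 2, 5, 7. h is a primitive root mod 71 iff h^(70/q) ≢ 1 (mod 71) for each such q.
h = 2: 2^35 ≡ 1, 2^14 ≡ 54, 2^10 ≡ 30 (mod 71); 2^35 ≡ 1, so not a primitive root.
h = 3: 3^35 ≡ 1, 3^14 ≡ 54, 3^10 ≡ 48 (mod 71); 3^35 ≡ 1, so not a primitive root.
h = 4: 4^35 ≡ 1, 4^14 ≡ 5, 4^10 ≡ 48 (mod 71); 4^35 ≡ 1, so not a primitive root.
h = 5: 5^35 ≡ 1, 5^14 ≡ 57, 5^10 ≡ 1 (mod 71); 5^35 ≡ 1, so not a primitive root.
h = 6: 6^35 ≡ 1, 6^14 ≡ 5, 6^10 ≡ 20 (mod 71); 6^35 ≡ 1, so not a primitive root.
h = 7: 7^35 ≡ 70, 7^14 ≡ 54, 7^10 ≡ 45 (mod 71); none is 1, so 7 has order 70 and is a primitive root.
The smallest primitive root mod 71 is g = 7.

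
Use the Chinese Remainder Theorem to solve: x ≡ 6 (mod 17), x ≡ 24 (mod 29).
227

Using the Chinese Remainder Theorem:
M = product of moduli = 493
For equation 1: M_1 = 29, 29 ≡ 12 (mod 17), inverse of 29 mod 17 is 10 (check: 12 × 10 = 120 ≡ 1 (mod 17))
For equation 2: M_2 = 17, 17 ≡ 17 (mod 29), inverse of 17 mod 29 is 12 (check: 17 × 12 = 204 ≡ 1 (mod 29))
Combine: x ≡ Σ r_i×M_i×(M_i⁻¹ mod m_i) = 6×29×10 + 24×17×12 = 1740 + 4896 = 6636
6636 mod 493 = 227
x ≡ 227 (mod 493)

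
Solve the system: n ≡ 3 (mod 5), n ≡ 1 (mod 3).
M = 5 × 3 = 15. M₁ = 3, y₁ ≡ 2 (mod 5). M₂ = 5, y₂ ≡ 2 (mod 3). n = 3×3×2 + 1×5×2 ≡ 13 (mod 15)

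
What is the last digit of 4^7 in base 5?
7 = 4 + 2 + 1 (binary 111). Repeated squaring mod 5: 4^1 ≡ 4; 4^2 ≡ 4² = 16 ≡ 1; 4^4 ≡ 1² = 1 ≡ 1. Multiply: 4^7 = 4^4 × 4^2 × 4^1 ≡ 1 × 1 × 4 (mod 5): 1 × 1 = 1 ≡ 1; 1 × 4 = 4 ≡ 4. So 4^7 ≡ 4 (mod 5).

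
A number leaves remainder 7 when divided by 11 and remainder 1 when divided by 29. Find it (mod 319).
M = 11 × 29 = 319. M₁ = 29, y₁ ≡ 8 (mod 11). M₂ = 11, y₂ ≡ 8 (mod 29). n = 7×29×8 + 1×11×8 ≡ 117 (mod 319)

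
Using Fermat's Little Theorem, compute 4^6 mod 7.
By Fermat's Little Theorem, 4^{6} ≡ 1 (mod 7) since 7 is prime and gcd(4, 7) = 1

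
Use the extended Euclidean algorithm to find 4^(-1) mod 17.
Extended GCD: 4(-4) + 17(1) = 1. So 4^(-1) ≡ 13 ≡ 13 (mod 17). Verify: 4 × 13 = 52 ≡ 1 (mod 17)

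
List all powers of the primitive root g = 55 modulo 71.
g^1, g^2, ..., g^{70} mod 71: {55, 43, 22, 3, 23, 58, 66, 9, 69, 32, 56, 27, 65, 25, 26, 10, 53, 4, 7, 30, 17, 12, 21, 19, 51, 36, 63, 57, 11, 37, 47, 29, 33, 40, 70, 16, 28, 49, 68, 48, 13, 5, 62, 2, 39, 15, 44, 6, 46, 45, 61, 18, 67, 64, 41, 54, 59, 50, 52, 20, 35, 8, 14, 60, 34, 24, 42, 38, 31, 1}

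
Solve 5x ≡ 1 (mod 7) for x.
3

Using Extended Euclidean Algorithm:
gcd(5, 7) = 1
Bezout coefficients: 5 × 3 + 7 × -2 = 1
So 5 × 3 ≡ 1 (mod 7)
The inverse is 3 mod 7 = 3
Verification: 5 × 3 = 15 = 2 × 7 + 1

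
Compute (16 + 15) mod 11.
9

(16 + 15) = 31
31 mod 11 = 9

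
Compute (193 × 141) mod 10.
3

(193 × 141) = 27213
27213 mod 10 = 3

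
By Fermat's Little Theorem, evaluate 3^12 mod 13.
By Fermat's Little Theorem, 3^{12} ≡ 1 (mod 13) since 13 is prime and gcd(3, 13) = 1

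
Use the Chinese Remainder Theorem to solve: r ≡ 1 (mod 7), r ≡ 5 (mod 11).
M = 7 × 11 = 77. M₁ = 11, y₁ ≡ 2 (mod 7). M₂ = 7, y₂ ≡ 8 (mod 11). r = 1×11×2 + 5×7×8 ≡ 71 (mod 77)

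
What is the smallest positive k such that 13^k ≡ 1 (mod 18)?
Powers of 13 mod 18: 13^1≡13, 13^2≡7, 13^3≡1. Order = 3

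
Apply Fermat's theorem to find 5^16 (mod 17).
By Fermat's Little Theorem, 5^{16} ≡ 1 (mod 17) since 17 is prime and gcd(5, 17) = 1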